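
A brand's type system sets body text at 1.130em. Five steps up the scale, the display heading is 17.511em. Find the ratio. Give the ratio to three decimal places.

1.730

r⁵ = 17.511 / 1.130, so r = (17.511/1.130)^(1/5).
r = 15.4965^(1/5) ≈ 1.7300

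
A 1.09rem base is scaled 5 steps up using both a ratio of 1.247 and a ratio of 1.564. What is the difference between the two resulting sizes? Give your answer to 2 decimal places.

At 1.247: 1.09 × 1.247⁵ = 3.2867rem
At 1.564: 1.09 × 1.564⁵ = 10.2002rem
Difference: 10.2002 − 3.2867 = 6.9135rem

6.91rem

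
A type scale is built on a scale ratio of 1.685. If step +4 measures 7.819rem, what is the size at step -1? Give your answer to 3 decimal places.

7.819 ÷ 1.685⁵ = 7.819 ÷ 13.58312 ≈ 0.576

0.576rem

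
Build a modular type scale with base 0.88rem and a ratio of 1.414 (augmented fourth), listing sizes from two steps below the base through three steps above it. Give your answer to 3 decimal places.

Step -2: 0.88 ÷ 1.414² = 0.440
Step -1: 0.88 ÷ 1.414 = 0.622
Step 0: 0.88rem
Step 1: 0.88 × 1.414 = 1.244
Step 2: 0.88 × 1.414² = 1.759
Step 3: 0.88 × 1.414³ = 2.488

0.440rem, 0.622rem, 0.880rem, 1.244rem, 1.759rem, 2.488rem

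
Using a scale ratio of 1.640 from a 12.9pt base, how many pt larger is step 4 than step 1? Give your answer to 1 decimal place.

72.2pt

Step 1: 12.9 × 1.640 = 21.156pt
Step 4: 12.9 × 1.640⁴ = 93.318pt
Difference: 93.318 − 21.156 = 72.162pt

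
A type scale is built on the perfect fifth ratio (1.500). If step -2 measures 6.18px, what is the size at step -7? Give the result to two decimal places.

0.81px

The gap is -7 − (-2) = -5 steps, so the factor is 1.500^-5.
6.18 ÷ 1.500⁵ = 6.18 ÷ 7.59375 ≈ 0.814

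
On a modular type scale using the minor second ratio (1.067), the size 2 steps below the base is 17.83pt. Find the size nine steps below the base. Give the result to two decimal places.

11.32pt

17.83 ÷ 1.067⁷ = 17.83 ÷ 1.57453 ≈ 11.324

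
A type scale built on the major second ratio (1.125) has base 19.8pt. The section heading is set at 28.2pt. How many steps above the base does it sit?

3

1.125ⁿ = 28.2 / 19.8 = 1.4242
n = ln(1.4242) / ln(1.125) = 0.3536 / 0.1178 ≈ 3.00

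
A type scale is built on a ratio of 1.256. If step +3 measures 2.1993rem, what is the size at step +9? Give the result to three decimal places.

8.634rem

Moving from step +3 to step +9 is 6 steps up, so multiply by r⁶.
2.1993 × 1.256⁶ = 2.1993 × 3.92589 ≈ 8.634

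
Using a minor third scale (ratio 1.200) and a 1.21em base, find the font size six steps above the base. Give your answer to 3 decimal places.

Every step multiplies by the scale ratio.
1.21 × 1.200⁶ = 1.21 × 2.98598 ≈ 3.613

3.613em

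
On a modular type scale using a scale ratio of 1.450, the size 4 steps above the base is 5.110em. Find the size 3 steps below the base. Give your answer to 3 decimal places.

5.110 ÷ 1.450⁷ = 5.110 ÷ 13.47647 ≈ 0.379

0.379em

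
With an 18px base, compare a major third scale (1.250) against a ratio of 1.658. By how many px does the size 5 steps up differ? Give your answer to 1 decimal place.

Major third: 18.0 × 1.250⁵ = 54.932px
At 1.658: 18.0 × 1.658⁵ = 225.525px
Difference: 225.525 − 54.932 = 170.593px

170.6px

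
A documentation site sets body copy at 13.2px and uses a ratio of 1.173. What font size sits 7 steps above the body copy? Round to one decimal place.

Every step multiplies by the scale ratio.
13.2 × 1.173⁷ = 13.2 × 3.05553 ≈ 40.33

40.3px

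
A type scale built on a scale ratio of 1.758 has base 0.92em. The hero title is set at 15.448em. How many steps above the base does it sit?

1.758ⁿ = 15.448 / 0.92 = 16.7913
n = ln(16.7913) / ln(1.758) = 2.8209 / 0.5642 ≈ 5.00

5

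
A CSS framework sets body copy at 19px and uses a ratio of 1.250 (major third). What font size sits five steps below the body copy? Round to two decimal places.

6.23px

A modular type scale is a geometric sequence: sizeₙ = base × rⁿ.
19.0 ÷ 1.250⁵ = 19.0 ÷ 3.05176 ≈ 6.23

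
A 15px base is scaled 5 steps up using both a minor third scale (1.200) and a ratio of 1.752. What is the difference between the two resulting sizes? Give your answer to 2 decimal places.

Minor third: 15.0 × 1.200⁵ = 37.3248px
At 1.752: 15.0 × 1.752⁵ = 247.6063px
Difference: 247.6063 − 37.3248 = 210.2815px

210.28px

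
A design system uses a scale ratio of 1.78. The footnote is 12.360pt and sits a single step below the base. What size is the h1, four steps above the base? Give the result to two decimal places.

The gap is 4 − (-1) = 5 steps, so the factor is 1.78^5.
12.360 × 1.78⁵ = 12.360 × 17.86899 ≈ 220.861

220.86pt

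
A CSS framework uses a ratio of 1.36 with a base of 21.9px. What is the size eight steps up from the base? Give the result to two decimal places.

A modular type scale is a geometric sequence: sizeₙ = base × rⁿ.
21.9 × 1.36⁸ = 21.9 × 11.70338 ≈ 256.30

256.30px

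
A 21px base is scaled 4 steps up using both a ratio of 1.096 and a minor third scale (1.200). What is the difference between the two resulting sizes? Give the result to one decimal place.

13.2px

At 1.096: 21.0 × 1.096⁴ = 30.301px
Minor third: 21.0 × 1.200⁴ = 43.546px
Difference: 43.546 − 30.301 = 13.245px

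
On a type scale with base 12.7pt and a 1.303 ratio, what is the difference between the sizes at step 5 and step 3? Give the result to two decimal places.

19.61pt

Step 3: 12.7 × 1.303³ = 28.0955pt
Step 5: 12.7 × 1.303⁵ = 47.7008pt
Difference: 47.7008 − 28.0955 = 19.6053pt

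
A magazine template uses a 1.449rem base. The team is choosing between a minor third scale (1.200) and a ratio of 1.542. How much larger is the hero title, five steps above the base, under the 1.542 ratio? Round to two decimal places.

Minor third: 1.449 × 1.200⁵ = 3.6056rem
At 1.542: 1.449 × 1.542⁵ = 12.6325rem
Difference: 12.6325 − 3.6056 = 9.0269rem

9.03rem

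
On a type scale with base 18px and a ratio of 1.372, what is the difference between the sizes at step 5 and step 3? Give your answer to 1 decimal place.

Step 3: 18.0 × 1.372³ = 46.487px
Step 5: 18.0 × 1.372⁵ = 87.507px
Difference: 87.507 − 46.487 = 41.020px

41.0px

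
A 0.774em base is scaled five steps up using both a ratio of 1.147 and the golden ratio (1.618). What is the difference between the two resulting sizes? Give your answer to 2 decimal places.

At 1.147: 0.774 × 1.147⁵ = 1.5366em
Golden ratio: 0.774 × 1.618⁵ = 8.5829em
Difference: 8.5829 − 1.5366 = 7.0463em

7.05em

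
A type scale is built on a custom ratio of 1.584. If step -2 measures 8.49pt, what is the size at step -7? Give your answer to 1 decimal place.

The gap is -7 − (-2) = -5 steps, so the factor is 1.584^-5.
8.49 ÷ 1.584⁵ = 8.49 ÷ 9.97185 ≈ 0.851

0.9pt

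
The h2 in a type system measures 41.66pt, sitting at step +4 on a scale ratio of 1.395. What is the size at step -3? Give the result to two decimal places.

Moving from step +4 to step -3 is 7 steps down, so divide by r⁷.
41.66 ÷ 1.395⁷ = 41.66 ÷ 10.28062 ≈ 4.052

4.05pt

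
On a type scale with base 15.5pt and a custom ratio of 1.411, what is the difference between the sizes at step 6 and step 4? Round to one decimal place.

Step 4: 15.5 × 1.411⁴ = 61.438pt
Step 6: 15.5 × 1.411⁶ = 122.319pt
Difference: 122.319 − 61.438 = 60.881pt

60.9pt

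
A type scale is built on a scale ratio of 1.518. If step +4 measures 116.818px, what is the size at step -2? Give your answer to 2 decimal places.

9.55px

116.818 ÷ 1.518⁶ = 116.818 ÷ 12.23575 ≈ 9.547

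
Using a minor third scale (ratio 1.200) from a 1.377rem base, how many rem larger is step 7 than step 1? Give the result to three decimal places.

3.282rem

Step 1: 1.377 × 1.200 = 1.65240rem
Step 7: 1.377 × 1.200⁷ = 4.93404rem
Difference: 4.93404 − 1.65240 = 3.28164rem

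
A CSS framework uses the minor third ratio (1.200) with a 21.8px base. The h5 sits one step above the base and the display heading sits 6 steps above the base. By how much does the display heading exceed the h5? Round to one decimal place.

38.9px

Step 1: 21.8 × 1.200 = 26.160px
Step 6: 21.8 × 1.200⁶ = 65.094px
Difference: 65.094 − 26.160 = 38.934px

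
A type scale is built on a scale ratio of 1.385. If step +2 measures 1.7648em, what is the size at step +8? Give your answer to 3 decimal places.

12.456em

Moving from step +2 to step +8 is 6 steps up, so multiply by r⁶.
1.7648 × 1.385⁶ = 1.7648 × 7.05828 ≈ 12.456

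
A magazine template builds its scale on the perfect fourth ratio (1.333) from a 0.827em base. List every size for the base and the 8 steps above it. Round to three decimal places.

0.827em, 1.102em, 1.469em, 1.959em, 2.611em, 3.481em, 4.640em, 6.185em, 8.244em

Step 0: 0.827em
Step 1: 0.827 × 1.333 = 1.102
Step 2: 0.827 × 1.333² = 1.469
Step 3: 0.827 × 1.333³ = 1.959
Step 4: 0.827 × 1.333⁴ = 2.611
Step 5: 0.827 × 1.333⁵ = 3.481
Step 6: 0.827 × 1.333⁶ = 4.640
Step 7: 0.827 × 1.333⁷ = 6.185
Step 8: 0.827 × 1.333⁸ = 8.244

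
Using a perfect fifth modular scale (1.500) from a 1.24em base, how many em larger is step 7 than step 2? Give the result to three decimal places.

18.397em

Step 2: 1.24 × 1.500² = 2.79000em
Step 7: 1.24 × 1.500⁷ = 21.18656em
Difference: 21.18656 − 2.79000 = 18.39656em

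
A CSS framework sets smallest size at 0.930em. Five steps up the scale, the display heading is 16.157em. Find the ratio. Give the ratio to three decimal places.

The ratio satisfies 0.930 × r⁵ = 16.157, so r = (16.157 / 0.930)^(1/5).
r = 17.3731^(1/5) ≈ 1.7700

1.770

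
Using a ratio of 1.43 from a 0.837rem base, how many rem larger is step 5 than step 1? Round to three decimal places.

Step 1: 0.837 × 1.43 = 1.19691rem
Step 5: 0.837 × 1.43⁵ = 5.00502rem
Difference: 5.00502 − 1.19691 = 3.80811rem

3.808rem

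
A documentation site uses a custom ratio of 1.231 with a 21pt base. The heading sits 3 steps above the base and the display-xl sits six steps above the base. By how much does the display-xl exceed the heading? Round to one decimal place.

Step 3: 21.0 × 1.231³ = 39.174pt
Step 6: 21.0 × 1.231⁶ = 73.075pt
Difference: 73.075 − 39.174 = 33.901pt

33.9pt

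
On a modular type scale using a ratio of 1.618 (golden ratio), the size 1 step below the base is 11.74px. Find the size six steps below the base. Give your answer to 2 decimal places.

Moving from step -1 to step -6 is 5 steps down, so divide by r⁵.
11.74 ÷ 1.618⁵ = 11.74 ÷ 11.08901 ≈ 1.059

1.06px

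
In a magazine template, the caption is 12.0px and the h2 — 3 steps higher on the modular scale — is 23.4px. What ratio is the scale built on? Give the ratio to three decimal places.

The ratio satisfies 12.0 × r³ = 23.4, so r = (23.4 / 12.0)^(1/3).
r = 1.9500^(1/3) ≈ 1.2493

1.249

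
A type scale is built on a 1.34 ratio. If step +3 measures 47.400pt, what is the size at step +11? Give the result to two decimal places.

The gap is 11 − (3) = 8 steps, so the factor is 1.34^8.
47.400 × 1.34⁸ = 47.400 × 10.39533 ≈ 492.739

492.74pt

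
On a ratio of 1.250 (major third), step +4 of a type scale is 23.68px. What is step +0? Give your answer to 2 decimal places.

23.68 ÷ 1.250⁴ = 23.68 ÷ 2.44141 ≈ 9.699

9.70px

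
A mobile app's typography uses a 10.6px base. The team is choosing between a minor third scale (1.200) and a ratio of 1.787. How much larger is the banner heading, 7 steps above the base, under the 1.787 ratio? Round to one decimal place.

578.9px

Minor third: 10.6 × 1.200⁷ = 37.982px
At 1.787: 10.6 × 1.787⁷ = 616.847px
Difference: 616.847 − 37.982 = 578.865px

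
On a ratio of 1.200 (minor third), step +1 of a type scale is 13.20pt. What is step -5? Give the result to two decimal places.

4.42pt

13.20 ÷ 1.200⁶ = 13.20 ÷ 2.98598 ≈ 4.421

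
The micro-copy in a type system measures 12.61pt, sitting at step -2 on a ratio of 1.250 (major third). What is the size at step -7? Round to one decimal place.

The gap is -7 − (-2) = -5 steps, so the factor is 1.250^-5.
12.61 ÷ 1.250⁵ = 12.61 ÷ 3.05176 ≈ 4.132

4.1pt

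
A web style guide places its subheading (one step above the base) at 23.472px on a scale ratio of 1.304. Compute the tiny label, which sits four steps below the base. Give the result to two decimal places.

Moving from step +1 to step -4 is 5 steps down, so divide by r⁵.
23.472 ÷ 1.304⁵ = 23.472 ÷ 3.77040 ≈ 6.225

6.23px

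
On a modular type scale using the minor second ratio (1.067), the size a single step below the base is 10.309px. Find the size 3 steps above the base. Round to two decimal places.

10.309 × 1.067⁴ = 10.309 × 1.29616 ≈ 13.362

13.36px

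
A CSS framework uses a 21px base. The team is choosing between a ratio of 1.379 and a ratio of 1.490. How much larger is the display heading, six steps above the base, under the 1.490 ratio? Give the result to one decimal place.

85.4px

At 1.379: 21.0 × 1.379⁶ = 144.413px
At 1.490: 21.0 × 1.490⁶ = 229.793px
Difference: 229.793 − 144.413 = 85.380px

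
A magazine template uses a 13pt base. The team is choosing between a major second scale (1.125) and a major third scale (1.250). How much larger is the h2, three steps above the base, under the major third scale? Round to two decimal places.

Major second: 13.0 × 1.125³ = 18.5098pt
Major third: 13.0 × 1.250³ = 25.3906pt
Difference: 25.3906 − 18.5098 = 6.8808pt

6.88pt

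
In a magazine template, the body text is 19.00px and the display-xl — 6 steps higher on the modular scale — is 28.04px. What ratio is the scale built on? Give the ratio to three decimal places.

r⁶ = 28.04 / 19.00, so r = (28.04/19.00)^(1/6).
r = 1.4758^(1/6) ≈ 1.0670

1.067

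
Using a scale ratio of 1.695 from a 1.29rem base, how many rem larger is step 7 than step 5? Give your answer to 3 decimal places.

33.805rem

Step 5: 1.29 × 1.695⁵ = 18.04838rem
Step 7: 1.29 × 1.695⁷ = 51.85345rem
Difference: 51.85345 − 18.04838 = 33.80507rem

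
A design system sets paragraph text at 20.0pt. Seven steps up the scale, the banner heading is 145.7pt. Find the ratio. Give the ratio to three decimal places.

The ratio satisfies 20.0 × r⁷ = 145.7, so r = (145.7 / 20.0)^(1/7).
r = 7.2850^(1/7) ≈ 1.3280

1.328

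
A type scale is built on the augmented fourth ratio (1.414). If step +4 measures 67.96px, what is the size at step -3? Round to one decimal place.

6.0px

The gap is -3 − (4) = -7 steps, so the factor is 1.414^-7.
67.96 ÷ 1.414⁷ = 67.96 ÷ 11.30175 ≈ 6.013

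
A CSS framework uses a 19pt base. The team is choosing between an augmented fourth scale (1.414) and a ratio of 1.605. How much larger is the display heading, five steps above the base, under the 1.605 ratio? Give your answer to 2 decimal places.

94.96pt

Augmented fourth: 19.0 × 1.414⁵ = 107.3991pt
At 1.605: 19.0 × 1.605⁵ = 202.3619pt
Difference: 202.3619 − 107.3991 = 94.9628pt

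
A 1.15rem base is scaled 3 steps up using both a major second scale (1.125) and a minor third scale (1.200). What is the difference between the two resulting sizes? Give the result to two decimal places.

0.35rem

Major second: 1.15 × 1.125³ = 1.6374rem
Minor third: 1.15 × 1.200³ = 1.9872rem
Difference: 1.9872 − 1.6374 = 0.3498rem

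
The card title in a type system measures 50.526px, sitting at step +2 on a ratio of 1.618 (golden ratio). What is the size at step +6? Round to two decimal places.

346.28px

50.526 × 1.618⁴ = 50.526 × 6.85353 ≈ 346.281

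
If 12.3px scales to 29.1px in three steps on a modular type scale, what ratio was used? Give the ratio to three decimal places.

r³ = 29.1 / 12.3, so r = (29.1/12.3)^(1/3).
r = 2.3659^(1/3) ≈ 1.3325

1.332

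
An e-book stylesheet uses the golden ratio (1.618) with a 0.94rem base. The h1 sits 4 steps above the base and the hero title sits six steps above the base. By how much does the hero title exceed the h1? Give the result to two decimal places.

Step 4: 0.94 × 1.618⁴ = 6.4423rem
Step 6: 0.94 × 1.618⁶ = 16.8655rem
Difference: 16.8655 − 6.4423 = 10.4232rem

10.42rem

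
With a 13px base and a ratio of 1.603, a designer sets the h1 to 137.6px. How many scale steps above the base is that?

1.603ⁿ = 137.6 / 13 = 10.5846
n = ln(10.5846) / ln(1.603) = 2.3594 / 0.4719 ≈ 5.00

5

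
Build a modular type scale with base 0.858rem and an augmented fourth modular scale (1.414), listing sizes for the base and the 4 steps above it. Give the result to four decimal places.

Step 0: 0.858rem
Step 1: 0.858 × 1.414 = 1.2132
Step 2: 0.858 × 1.414² = 1.7155
Step 3: 0.858 × 1.414³ = 2.4257
Step 4: 0.858 × 1.414⁴ = 3.4299

0.8580rem, 1.2132rem, 1.7155rem, 2.4257rem, 3.4299rem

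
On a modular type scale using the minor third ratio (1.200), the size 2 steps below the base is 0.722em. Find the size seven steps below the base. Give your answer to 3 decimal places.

0.722 ÷ 1.200⁵ = 0.722 ÷ 2.48832 ≈ 0.290

0.290em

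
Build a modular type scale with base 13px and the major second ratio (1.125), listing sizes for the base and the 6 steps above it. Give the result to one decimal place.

Step 0: 13px
Step 1: 13.0 × 1.125 = 14.6
Step 2: 13.0 × 1.125² = 16.5
Step 3: 13.0 × 1.125³ = 18.5
Step 4: 13.0 × 1.125⁴ = 20.8
Step 5: 13.0 × 1.125⁵ = 23.4
Step 6: 13.0 × 1.125⁶ = 26.4

13.0px, 14.6px, 16.5px, 18.5px, 20.8px, 23.4px, 26.4px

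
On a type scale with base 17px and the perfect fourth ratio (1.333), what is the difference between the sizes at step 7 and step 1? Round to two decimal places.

Step 1: 17.0 × 1.333 = 22.6610px
Step 7: 17.0 × 1.333⁷ = 127.1335px
Difference: 127.1335 − 22.6610 = 104.4725px

104.47px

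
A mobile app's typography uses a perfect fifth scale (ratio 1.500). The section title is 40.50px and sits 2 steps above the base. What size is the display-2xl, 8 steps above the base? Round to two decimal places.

The gap is 8 − (2) = 6 steps, so the factor is 1.500^6.
40.50 × 1.500⁶ = 40.50 × 11.39062 ≈ 461.320

461.32px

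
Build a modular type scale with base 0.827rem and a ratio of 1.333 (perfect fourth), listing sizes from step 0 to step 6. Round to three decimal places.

0.827rem, 1.102rem, 1.469rem, 1.959rem, 2.611rem, 3.481rem, 4.640rem

Step 0: 0.827rem
Step 1: 0.827 × 1.333 = 1.102
Step 2: 0.827 × 1.333² = 1.469
Step 3: 0.827 × 1.333³ = 1.959
Step 4: 0.827 × 1.333⁴ = 2.611
Step 5: 0.827 × 1.333⁵ = 3.481
Step 6: 0.827 × 1.333⁶ = 4.640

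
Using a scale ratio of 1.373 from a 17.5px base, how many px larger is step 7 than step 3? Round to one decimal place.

Step 3: 17.5 × 1.373³ = 45.295px
Step 7: 17.5 × 1.373⁷ = 160.965px
Difference: 160.965 − 45.295 = 115.670px

115.7px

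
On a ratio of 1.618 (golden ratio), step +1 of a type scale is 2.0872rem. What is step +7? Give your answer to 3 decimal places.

2.0872 × 1.618⁶ = 2.0872 × 17.94201 ≈ 37.449

37.449rem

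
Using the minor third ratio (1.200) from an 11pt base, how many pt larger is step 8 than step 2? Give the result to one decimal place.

Step 2: 11.0 × 1.200² = 15.840pt
Step 8: 11.0 × 1.200⁸ = 47.298pt
Difference: 47.298 − 15.840 = 31.458pt

31.5pt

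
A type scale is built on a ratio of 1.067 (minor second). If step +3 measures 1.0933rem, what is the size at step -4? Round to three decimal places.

0.694rem

The gap is -4 − (3) = -7 steps, so the factor is 1.067^-7.
1.0933 ÷ 1.067⁷ = 1.0933 ÷ 1.57453 ≈ 0.694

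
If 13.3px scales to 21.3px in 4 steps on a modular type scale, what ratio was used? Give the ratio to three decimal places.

r⁴ = 21.3 / 13.3, so r = (21.3/13.3)^(1/4).
r = 1.6015^(1/4) ≈ 1.1249

1.125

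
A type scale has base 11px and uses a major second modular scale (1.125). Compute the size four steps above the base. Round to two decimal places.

Each step on a modular scale multiplies by the ratio, so the size n steps from the base is base × ratioⁿ.
11.0 × 1.125⁴ = 11.0 × 1.60181 ≈ 17.62

17.62px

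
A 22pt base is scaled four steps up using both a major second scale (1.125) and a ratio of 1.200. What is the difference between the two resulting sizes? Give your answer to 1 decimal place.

Major second: 22.0 × 1.125⁴ = 35.240pt
At 1.200: 22.0 × 1.200⁴ = 45.619pt
Difference: 45.619 − 35.240 = 10.379pt

10.4pt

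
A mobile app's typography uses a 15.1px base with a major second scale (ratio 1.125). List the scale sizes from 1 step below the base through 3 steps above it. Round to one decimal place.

13.4px, 15.1px, 17.0px, 19.1px, 21.5px

Step -1: 15.1 ÷ 1.125 = 13.4
Step 0: 15.1px
Step 1: 15.1 × 1.125 = 17.0
Step 2: 15.1 × 1.125² = 19.1
Step 3: 15.1 × 1.125³ = 21.5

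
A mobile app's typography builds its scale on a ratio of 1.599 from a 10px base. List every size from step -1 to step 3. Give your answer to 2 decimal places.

Step -1: 10.0 ÷ 1.599 = 6.25
Step 0: 10px
Step 1: 10.0 × 1.599 = 15.99
Step 2: 10.0 × 1.599² = 25.57
Step 3: 10.0 × 1.599³ = 40.88

6.25px, 10.00px, 15.99px, 25.57px, 40.88px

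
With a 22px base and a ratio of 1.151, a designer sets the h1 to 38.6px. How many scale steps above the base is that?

4

1.151ⁿ = 38.6 / 22 = 1.7545
n = ln(1.7545) / ln(1.151) = 0.5622 / 0.1406 ≈ 4.00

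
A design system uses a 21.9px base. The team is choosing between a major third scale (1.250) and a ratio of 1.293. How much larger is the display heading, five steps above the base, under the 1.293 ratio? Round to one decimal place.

Major third: 21.9 × 1.250⁵ = 66.833px
At 1.293: 21.9 × 1.293⁵ = 79.147px
Difference: 79.147 − 66.833 = 12.314px

12.3px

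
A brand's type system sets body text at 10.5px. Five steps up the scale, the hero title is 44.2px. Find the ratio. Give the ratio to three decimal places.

1.333

r⁵ = 44.2 / 10.5, so r = (44.2/10.5)^(1/5).
r = 4.2095^(1/5) ≈ 1.3331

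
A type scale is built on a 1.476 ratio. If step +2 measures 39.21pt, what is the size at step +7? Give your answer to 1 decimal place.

274.7pt

39.21 × 1.476⁵ = 39.21 × 7.00538 ≈ 274.681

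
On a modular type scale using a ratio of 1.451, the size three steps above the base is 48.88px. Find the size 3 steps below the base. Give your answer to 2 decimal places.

Moving from step +3 to step -3 is 6 steps down, so divide by r⁶.
48.88 ÷ 1.451⁶ = 48.88 ÷ 9.33264 ≈ 5.238

5.24px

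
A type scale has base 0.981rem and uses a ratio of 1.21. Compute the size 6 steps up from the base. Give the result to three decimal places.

0.981 × 1.21⁶ = 0.981 × 3.13843 ≈ 3.079

3.079rem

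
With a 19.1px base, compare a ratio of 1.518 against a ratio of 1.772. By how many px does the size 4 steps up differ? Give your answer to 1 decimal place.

86.9px

At 1.518: 19.1 × 1.518⁴ = 101.419px
At 1.772: 19.1 × 1.772⁴ = 188.316px
Difference: 188.316 − 101.419 = 86.897px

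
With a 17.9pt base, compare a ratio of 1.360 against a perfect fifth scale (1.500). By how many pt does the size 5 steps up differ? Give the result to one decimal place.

52.6pt

At 1.360: 17.9 × 1.360⁵ = 83.281pt
Perfect fifth: 17.9 × 1.500⁵ = 135.928pt
Difference: 135.928 − 83.281 = 52.647pt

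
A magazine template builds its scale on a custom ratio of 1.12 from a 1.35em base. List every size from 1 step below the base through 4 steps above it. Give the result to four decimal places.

1.2054em, 1.3500em, 1.5120em, 1.6934em, 1.8967em, 2.1243em

Step -1: 1.35 ÷ 1.12 = 1.2054
Step 0: 1.35em
Step 1: 1.35 × 1.12 = 1.5120
Step 2: 1.35 × 1.12² = 1.6934
Step 3: 1.35 × 1.12³ = 1.8967
Step 4: 1.35 × 1.12⁴ = 2.1243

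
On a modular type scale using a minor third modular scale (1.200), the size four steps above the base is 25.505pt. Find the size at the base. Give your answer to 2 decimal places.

12.30pt

25.505 ÷ 1.200⁴ = 25.505 ÷ 2.07360 ≈ 12.300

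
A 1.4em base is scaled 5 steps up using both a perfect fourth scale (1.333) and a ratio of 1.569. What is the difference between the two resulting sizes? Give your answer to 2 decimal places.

7.42em

Perfect fourth: 1.4 × 1.333⁵ = 5.8922em
At 1.569: 1.4 × 1.569⁵ = 13.3120em
Difference: 13.3120 − 5.8922 = 7.4198em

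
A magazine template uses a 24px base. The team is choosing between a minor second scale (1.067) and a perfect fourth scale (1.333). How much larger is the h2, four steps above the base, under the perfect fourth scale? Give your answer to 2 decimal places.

44.67px

Minor second: 24.0 × 1.067⁴ = 31.1078px
Perfect fourth: 24.0 × 1.333⁴ = 75.7760px
Difference: 75.7760 − 31.1078 = 44.6682px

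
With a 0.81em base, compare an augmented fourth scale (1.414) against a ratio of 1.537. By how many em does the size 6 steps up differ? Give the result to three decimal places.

4.205em

Augmented fourth: 0.81 × 1.414⁶ = 6.47413em
At 1.537: 0.81 × 1.537⁶ = 10.67894em
Difference: 10.67894 − 6.47413 = 4.20481em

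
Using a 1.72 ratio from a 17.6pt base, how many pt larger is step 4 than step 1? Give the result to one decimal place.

Step 1: 17.6 × 1.72 = 30.272pt
Step 4: 17.6 × 1.72⁴ = 154.037pt
Difference: 154.037 − 30.272 = 123.765pt

123.8pt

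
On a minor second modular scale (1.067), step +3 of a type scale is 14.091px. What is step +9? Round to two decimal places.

14.091 × 1.067⁶ = 14.091 × 1.47566 ≈ 20.794

20.79px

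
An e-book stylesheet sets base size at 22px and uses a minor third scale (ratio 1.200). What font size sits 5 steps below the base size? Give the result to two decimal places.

8.84px

Each step on a modular scale multiplies by the ratio, so the size n steps from the base is base × ratioⁿ.
22.0 ÷ 1.200⁵ = 22.0 ÷ 2.48832 ≈ 8.84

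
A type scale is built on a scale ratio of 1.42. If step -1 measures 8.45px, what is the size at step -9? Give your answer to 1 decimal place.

0.5px

8.45 ÷ 1.42⁸ = 8.45 ÷ 16.53129 ≈ 0.511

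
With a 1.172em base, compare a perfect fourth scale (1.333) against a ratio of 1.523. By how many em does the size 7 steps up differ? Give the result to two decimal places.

13.51em

Perfect fourth: 1.172 × 1.333⁷ = 8.7647em
At 1.523: 1.172 × 1.523⁷ = 22.2755em
Difference: 22.2755 − 8.7647 = 13.5108em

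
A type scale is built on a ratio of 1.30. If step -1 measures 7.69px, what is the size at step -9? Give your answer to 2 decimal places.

0.94px

The gap is -9 − (-1) = -8 steps, so the factor is 1.30^-8.
7.69 ÷ 1.30⁸ = 7.69 ÷ 8.15731 ≈ 0.943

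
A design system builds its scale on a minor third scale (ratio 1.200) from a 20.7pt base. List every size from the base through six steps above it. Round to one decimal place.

20.7pt, 24.8pt, 29.8pt, 35.8pt, 42.9pt, 51.5pt, 61.8pt

Step 0: 20.7pt
Step 1: 20.7 × 1.200 = 24.8
Step 2: 20.7 × 1.200² = 29.8
Step 3: 20.7 × 1.200³ = 35.8
Step 4: 20.7 × 1.200⁴ = 42.9
Step 5: 20.7 × 1.200⁵ = 51.5
Step 6: 20.7 × 1.200⁶ = 61.8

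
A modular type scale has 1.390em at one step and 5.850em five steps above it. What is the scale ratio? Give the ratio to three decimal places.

r⁵ = 5.850 / 1.390, so r = (5.850/1.390)^(1/5).
r = 4.2086^(1/5) ≈ 1.3330

1.333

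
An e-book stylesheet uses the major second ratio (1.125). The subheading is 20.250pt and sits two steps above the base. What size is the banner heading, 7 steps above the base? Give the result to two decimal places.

36.49pt

Moving from step +2 to step +7 is 5 steps up, so multiply by r⁵.
20.250 × 1.125⁵ = 20.250 × 1.80203 ≈ 36.491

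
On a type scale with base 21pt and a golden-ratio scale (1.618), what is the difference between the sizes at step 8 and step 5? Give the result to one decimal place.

Step 5: 21.0 × 1.618⁵ = 232.869pt
Step 8: 21.0 × 1.618⁸ = 986.387pt
Difference: 986.387 − 232.869 = 753.518pt

753.5pt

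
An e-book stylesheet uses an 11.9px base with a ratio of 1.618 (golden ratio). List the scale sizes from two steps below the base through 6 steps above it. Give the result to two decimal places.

4.55px, 7.35px, 11.90px, 19.25px, 31.15px, 50.41px, 81.56px, 131.96px, 213.51px

Step -2: 11.9 ÷ 1.618² = 4.55
Step -1: 11.9 ÷ 1.618 = 7.35
Step 0: 11.9px
Step 1: 11.9 × 1.618 = 19.25
Step 2: 11.9 × 1.618² = 31.15
Step 3: 11.9 × 1.618³ = 50.41
Step 4: 11.9 × 1.618⁴ = 81.56
Step 5: 11.9 × 1.618⁵ = 131.96
Step 6: 11.9 × 1.618⁶ = 213.51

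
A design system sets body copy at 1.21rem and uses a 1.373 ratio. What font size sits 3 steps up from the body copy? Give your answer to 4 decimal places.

3.1318rem

1.21 × 1.373³ = 1.21 × 2.58828 ≈ 3.1318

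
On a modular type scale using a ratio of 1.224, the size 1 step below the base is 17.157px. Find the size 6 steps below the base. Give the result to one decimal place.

17.157 ÷ 1.224⁵ = 17.157 ÷ 2.74731 ≈ 6.245

6.2px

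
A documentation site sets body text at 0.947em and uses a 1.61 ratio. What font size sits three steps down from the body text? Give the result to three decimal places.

0.227em

0.947 ÷ 1.61³ = 0.947 ÷ 4.17328 ≈ 0.227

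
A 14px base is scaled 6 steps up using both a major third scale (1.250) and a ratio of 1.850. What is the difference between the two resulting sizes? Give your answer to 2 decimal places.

Major third: 14.0 × 1.250⁶ = 53.4058px
At 1.850: 14.0 × 1.850⁶ = 561.2527px
Difference: 561.2527 − 53.4058 = 507.8469px

507.85px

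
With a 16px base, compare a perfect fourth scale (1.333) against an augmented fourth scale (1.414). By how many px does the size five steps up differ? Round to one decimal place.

Perfect fourth: 16.0 × 1.333⁵ = 67.340px
Augmented fourth: 16.0 × 1.414⁵ = 90.441px
Difference: 90.441 − 67.340 = 23.101px

23.1px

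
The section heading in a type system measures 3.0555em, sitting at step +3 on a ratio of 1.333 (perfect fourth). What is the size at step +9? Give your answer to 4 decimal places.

17.1421em

3.0555 × 1.333⁶ = 3.0555 × 5.61023 ≈ 17.1421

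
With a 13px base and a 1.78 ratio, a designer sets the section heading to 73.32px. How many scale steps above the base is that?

1.78ⁿ = 73.32 / 13 = 5.6400
n = ln(5.6400) / ln(1.78) = 1.7299 / 0.5766 ≈ 3.00

3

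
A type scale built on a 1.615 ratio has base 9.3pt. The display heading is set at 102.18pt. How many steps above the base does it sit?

5

1.615ⁿ = 102.18 / 9.3 = 10.9871
n = ln(10.9871) / ln(1.615) = 2.3967 / 0.4793 ≈ 5.00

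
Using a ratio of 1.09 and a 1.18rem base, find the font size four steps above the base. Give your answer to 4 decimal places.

Each step on a modular scale multiplies by the ratio, so the size n steps from the base is base × ratioⁿ.
1.18 × 1.09⁴ = 1.18 × 1.41158 ≈ 1.6657

1.6657rem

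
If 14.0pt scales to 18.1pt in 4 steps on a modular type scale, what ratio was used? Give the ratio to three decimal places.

1.066

r⁴ = 18.1 / 14.0, so r = (18.1/14.0)^(1/4).
r = 1.2929^(1/4) ≈ 1.0663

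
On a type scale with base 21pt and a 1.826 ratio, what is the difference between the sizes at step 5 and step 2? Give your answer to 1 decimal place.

356.3pt

Step 2: 21.0 × 1.826² = 70.020pt
Step 5: 21.0 × 1.826⁵ = 426.308pt
Difference: 426.308 − 70.020 = 356.288pt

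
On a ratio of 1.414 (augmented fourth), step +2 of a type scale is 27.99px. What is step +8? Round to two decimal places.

223.72px

27.99 × 1.414⁶ = 27.99 × 7.99275 ≈ 223.717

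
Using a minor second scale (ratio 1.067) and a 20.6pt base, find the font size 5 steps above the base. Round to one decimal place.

28.5pt

Each step on a modular scale multiplies by the ratio, so the size n steps from the base is base × ratioⁿ.
20.6 × 1.067⁵ = 20.6 × 1.38300 ≈ 28.49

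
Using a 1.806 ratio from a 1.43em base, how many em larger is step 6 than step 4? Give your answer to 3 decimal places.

Step 4: 1.43 × 1.806⁴ = 15.21273em
Step 6: 1.43 × 1.806⁶ = 49.61837em
Difference: 49.61837 − 15.21273 = 34.40564em

34.406em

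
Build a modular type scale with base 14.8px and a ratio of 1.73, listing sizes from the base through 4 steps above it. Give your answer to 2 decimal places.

14.80px, 25.60px, 44.29px, 76.63px, 132.57px

Step 0: 14.8px
Step 1: 14.8 × 1.73 = 25.60
Step 2: 14.8 × 1.73² = 44.29
Step 3: 14.8 × 1.73³ = 76.63
Step 4: 14.8 × 1.73⁴ = 132.57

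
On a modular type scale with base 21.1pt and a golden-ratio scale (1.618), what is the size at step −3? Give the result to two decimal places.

21.1 ÷ 1.618³ = 21.1 ÷ 4.23580 ≈ 4.98

4.98pt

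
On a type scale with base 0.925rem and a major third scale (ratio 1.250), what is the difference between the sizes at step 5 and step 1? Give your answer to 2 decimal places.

1.67rem

Step 1: 0.925 × 1.250 = 1.1562rem
Step 5: 0.925 × 1.250⁵ = 2.8229rem
Difference: 2.8229 − 1.1562 = 1.6667rem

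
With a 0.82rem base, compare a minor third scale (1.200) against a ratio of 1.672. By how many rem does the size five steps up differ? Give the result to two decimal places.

Minor third: 0.82 × 1.200⁵ = 2.0404rem
At 1.672: 0.82 × 1.672⁵ = 10.7151rem
Difference: 10.7151 − 2.0404 = 8.6747rem

8.67rem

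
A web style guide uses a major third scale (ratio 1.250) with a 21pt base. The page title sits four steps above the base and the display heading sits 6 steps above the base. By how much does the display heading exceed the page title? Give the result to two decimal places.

Step 4: 21.0 × 1.250⁴ = 51.2695pt
Step 6: 21.0 × 1.250⁶ = 80.1086pt
Difference: 80.1086 − 51.2695 = 28.8391pt

28.84pt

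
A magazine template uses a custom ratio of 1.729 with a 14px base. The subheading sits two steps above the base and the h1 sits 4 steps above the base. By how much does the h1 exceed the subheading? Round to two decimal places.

83.26px

Step 2: 14.0 × 1.729² = 41.8522px
Step 4: 14.0 × 1.729⁴ = 125.1146px
Difference: 125.1146 − 41.8522 = 83.2624px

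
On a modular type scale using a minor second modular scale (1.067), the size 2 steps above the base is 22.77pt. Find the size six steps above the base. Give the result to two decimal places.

22.77 × 1.067⁴ = 22.77 × 1.29616 ≈ 29.513

29.51pt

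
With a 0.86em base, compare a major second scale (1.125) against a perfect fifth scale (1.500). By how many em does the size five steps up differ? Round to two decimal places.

4.98em

Major second: 0.86 × 1.125⁵ = 1.5497em
Perfect fifth: 0.86 × 1.500⁵ = 6.5306em
Difference: 6.5306 − 1.5497 = 4.9809em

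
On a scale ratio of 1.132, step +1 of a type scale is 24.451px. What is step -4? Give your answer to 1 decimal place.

13.2px

Moving from step +1 to step -4 is 5 steps down, so divide by r⁵.
24.451 ÷ 1.132⁵ = 24.451 ÷ 1.85880 ≈ 13.154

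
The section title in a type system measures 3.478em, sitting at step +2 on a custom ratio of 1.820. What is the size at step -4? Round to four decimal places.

0.0957em

The gap is -4 − (2) = -6 steps, so the factor is 1.820^-6.
3.478 ÷ 1.820⁶ = 3.478 ÷ 36.34363 ≈ 0.0957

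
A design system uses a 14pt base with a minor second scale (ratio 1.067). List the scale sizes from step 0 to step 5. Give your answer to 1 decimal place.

Step 0: 14pt
Step 1: 14.0 × 1.067 = 14.9
Step 2: 14.0 × 1.067² = 15.9
Step 3: 14.0 × 1.067³ = 17.0
Step 4: 14.0 × 1.067⁴ = 18.1
Step 5: 14.0 × 1.067⁵ = 19.4

14.0pt, 14.9pt, 15.9pt, 17.0pt, 18.1pt, 19.4pt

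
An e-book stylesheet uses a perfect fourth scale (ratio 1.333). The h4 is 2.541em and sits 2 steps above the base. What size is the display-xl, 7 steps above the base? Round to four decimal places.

10.6944em

2.541 × 1.333⁵ = 2.541 × 4.20873 ≈ 10.6944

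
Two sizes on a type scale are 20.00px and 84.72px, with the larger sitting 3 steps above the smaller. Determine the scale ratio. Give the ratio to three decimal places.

1.618

r³ = 84.72 / 20.00, so r = (84.72/20.00)^(1/3).
r = 4.2360^(1/3) ≈ 1.6180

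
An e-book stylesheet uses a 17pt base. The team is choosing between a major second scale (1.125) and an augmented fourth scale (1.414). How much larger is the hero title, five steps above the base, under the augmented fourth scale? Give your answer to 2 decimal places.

65.46pt

Major second: 17.0 × 1.125⁵ = 30.6346pt
Augmented fourth: 17.0 × 1.414⁵ = 96.0939pt
Difference: 96.0939 − 30.6346 = 65.4593pt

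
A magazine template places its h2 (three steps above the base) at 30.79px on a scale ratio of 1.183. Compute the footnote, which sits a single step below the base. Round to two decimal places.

30.79 ÷ 1.183⁴ = 30.79 ÷ 1.95857 ≈ 15.721

15.72px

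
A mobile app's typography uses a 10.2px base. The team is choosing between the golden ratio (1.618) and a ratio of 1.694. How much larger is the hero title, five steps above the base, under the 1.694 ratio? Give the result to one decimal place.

29.2px

Golden ratio: 10.2 × 1.618⁵ = 113.108px
At 1.694: 10.2 × 1.694⁵ = 142.288px
Difference: 142.288 − 113.108 = 29.180px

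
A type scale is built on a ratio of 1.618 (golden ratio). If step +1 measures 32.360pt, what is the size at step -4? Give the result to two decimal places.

2.92pt

32.360 ÷ 1.618⁵ = 32.360 ÷ 11.08901 ≈ 2.918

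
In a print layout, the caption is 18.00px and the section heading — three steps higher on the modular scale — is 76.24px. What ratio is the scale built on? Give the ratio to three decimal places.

The ratio satisfies 18.00 × r³ = 76.24, so r = (76.24 / 18.00)^(1/3).
r = 4.2356^(1/3) ≈ 1.6180

1.618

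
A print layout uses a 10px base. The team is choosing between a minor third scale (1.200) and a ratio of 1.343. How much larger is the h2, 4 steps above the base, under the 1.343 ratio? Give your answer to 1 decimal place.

11.8px

Minor third: 10.0 × 1.200⁴ = 20.736px
At 1.343: 10.0 × 1.343⁴ = 32.531px
Difference: 32.531 − 20.736 = 11.795px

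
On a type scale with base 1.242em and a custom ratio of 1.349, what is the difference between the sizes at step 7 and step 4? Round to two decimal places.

5.98em

Step 4: 1.242 × 1.349⁴ = 4.1131em
Step 7: 1.242 × 1.349⁷ = 10.0973em
Difference: 10.0973 − 4.1131 = 5.9842em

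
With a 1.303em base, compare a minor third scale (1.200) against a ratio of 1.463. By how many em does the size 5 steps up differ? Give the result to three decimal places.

5.491em

Minor third: 1.303 × 1.200⁵ = 3.24228em
At 1.463: 1.303 × 1.463⁵ = 8.73305em
Difference: 8.73305 − 3.24228 = 5.49077em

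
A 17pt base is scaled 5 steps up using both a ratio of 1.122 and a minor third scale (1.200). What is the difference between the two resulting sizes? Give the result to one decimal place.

At 1.122: 17.0 × 1.122⁵ = 30.228pt
Minor third: 17.0 × 1.200⁵ = 42.301pt
Difference: 42.301 − 30.228 = 12.073pt

12.1pt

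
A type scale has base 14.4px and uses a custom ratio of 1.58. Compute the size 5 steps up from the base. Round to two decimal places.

14.4 × 1.58⁵ = 14.4 × 9.84658 ≈ 141.79

141.79px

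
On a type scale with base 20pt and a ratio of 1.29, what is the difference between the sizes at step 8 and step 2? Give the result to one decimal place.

Step 2: 20.0 × 1.29² = 33.282pt
Step 8: 20.0 × 1.29⁸ = 153.373pt
Difference: 153.373 − 33.282 = 120.091pt

120.1pt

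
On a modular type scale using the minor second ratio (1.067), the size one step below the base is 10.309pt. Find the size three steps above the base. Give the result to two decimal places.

13.36pt

10.309 × 1.067⁴ = 10.309 × 1.29616 ≈ 13.362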